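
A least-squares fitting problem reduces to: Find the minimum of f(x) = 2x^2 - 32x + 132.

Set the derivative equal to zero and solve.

f(x) = 2x^2 - 32x + 132
f'(x) = 4x + (-32) = 0
x = 32/4 = 8
f(8) = 4
Since f''(x) = 4 > 0, this is a minimum.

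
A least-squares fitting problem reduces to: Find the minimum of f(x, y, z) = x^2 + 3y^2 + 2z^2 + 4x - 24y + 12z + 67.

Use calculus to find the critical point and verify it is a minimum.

f(x,y,z) = x^2 + 3y^2 + 2z^2 + 4x - 24y + 12z + 67
df/dx = 2x + (4) = 0 => x = -2
df/dy = 6y + (-24) = 0 => y = 4
df/dz = 4z + (12) = 0 => z = -3
f(-2,4,-3) = 1*(-2)^2 + 3*(4)^2 + 2*(-3)^2 + 4*(-2) + -24*(4) + 12*(-3) + 67 = -3
Hessian is diagonal with entries 2, 6, 4 > 0, confirmed minimum.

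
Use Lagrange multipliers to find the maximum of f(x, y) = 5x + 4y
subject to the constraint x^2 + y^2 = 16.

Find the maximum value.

Set up Lagrange conditions: grad f = lambda * grad g
  5 = 2*lambda*x
  4 = 2*lambda*y
From these: x/y = 5/4, so x = 5t, y = 4t for some t.
Substitute into constraint: (5t)^2 + (4t)^2 = 16
  t^2 * 41 = 16
  t = sqrt(16/41)
Maximum = 5*x + 4*y = (5^2 + 4^2)*t = 41 * sqrt(16/41) = sqrt(656)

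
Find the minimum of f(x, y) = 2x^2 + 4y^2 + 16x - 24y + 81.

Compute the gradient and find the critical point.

f(x,y) = 2x^2 + 4y^2 + 16x - 24y + 81
df/dx = 4x + (16) = 0  =>  x = -4
df/dy = 8y + (-24) = 0  =>  y = 3
f(-4, 3) = 2*(-4)^2 + 4*(3)^2 + 16*(-4) + -24*(3) + 81 = 13
Hessian is diagonal with entries 4, 8 > 0, so this is a minimum.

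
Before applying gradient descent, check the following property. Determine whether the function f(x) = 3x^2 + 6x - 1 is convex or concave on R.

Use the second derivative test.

f(x) = 3x^2 + 6x - 1
f'(x) = 6x + 6
f''(x) = 6
Since f''(x) = 6 > 0 for all x, f is convex on R.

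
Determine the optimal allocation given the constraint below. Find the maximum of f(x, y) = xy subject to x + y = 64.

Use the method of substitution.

Substitute y = 64 - x into f(x,y) = xy:
g(x) = x(64 - x) = 64x - x^2
g'(x) = 64 - 2x = 0  =>  x = 32
y = 64 - 32 = 32
Maximum value = 32 * 32 = 1024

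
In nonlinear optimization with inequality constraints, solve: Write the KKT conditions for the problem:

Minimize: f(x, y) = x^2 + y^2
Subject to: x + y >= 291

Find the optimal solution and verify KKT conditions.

KKT conditions for min x^2 + y^2 s.t. x + y >= 291:
Stationarity: 2x = mu, 2y = mu
So x = y = mu/2.
Complementary slackness: mu*(x + y - 291) = 0
Primal feasibility: x + y >= 291; dual feasibility: mu >= 0
If mu = 0 then x = y = 0, but 0 + 0 < 291 is infeasible, so the constraint is active.
Constraint active: x + y = 2*(mu/2) = 291 => mu = 291
x = y = 291/2, f = 84681/2
Verify: stationarity 2*(291/2) = 291 = mu; primal 291/2 + 291/2 = 291 >= 291; dual mu = 291 >= 0; complementary slackness 291*(291 - 291) = 0. All KKT conditions hold.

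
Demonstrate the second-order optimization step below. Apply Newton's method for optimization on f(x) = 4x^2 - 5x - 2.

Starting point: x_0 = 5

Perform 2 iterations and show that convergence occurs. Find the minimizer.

f(x) = 4x^2 - 5x - 2, f'(x) = 8x + (-5), f''(x) = 8
Step 1: f'(5) = 35, x_1 = 5 - 35/8 = 5/8
Step 2: f'(5/8) = 0, x_2 = 5/8 (converged)
Newton's method converges in 1 step for quadratics.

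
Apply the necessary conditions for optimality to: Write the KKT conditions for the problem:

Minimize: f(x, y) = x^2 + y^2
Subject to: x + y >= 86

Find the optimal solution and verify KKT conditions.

KKT conditions for min x^2 + y^2 s.t. x + y >= 86:
Stationarity: 2x = mu, 2y = mu
So x = y = mu/2.
Complementary slackness: mu*(x + y - 86) = 0
Primal feasibility: x + y >= 86; dual feasibility: mu >= 0
If mu = 0 then x = y = 0, but 0 + 0 < 86 is infeasible, so the constraint is active.
Constraint active: x + y = 2*(mu/2) = 86 => mu = 86
x = y = 43, f = 3698
Verify: stationarity 2*43 = 86 = mu; primal 43 + 43 = 86 >= 86; dual mu = 86 >= 0; complementary slackness 86*(86 - 86) = 0. All KKT conditions hold.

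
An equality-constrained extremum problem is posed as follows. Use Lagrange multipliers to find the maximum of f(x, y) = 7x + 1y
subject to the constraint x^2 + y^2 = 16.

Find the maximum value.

Set up Lagrange conditions: grad f = lambda * grad g
  7 = 2*lambda*x
  1 = 2*lambda*y
From these: x/y = 7/1, so x = 7t, y = 1t for some t.
Substitute into constraint: (7t)^2 + (1t)^2 = 16
  t^2 * 50 = 16
  t = sqrt(16/50)
Maximum = 7*x + 1*y = (7^2 + 1^2)*t = 50 * sqrt(16/50) = sqrt(800)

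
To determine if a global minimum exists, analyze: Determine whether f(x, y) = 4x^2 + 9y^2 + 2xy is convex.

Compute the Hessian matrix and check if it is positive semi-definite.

f(x,y) = 4x^2 + 9y^2 + 2xy
Hessian H = [[8, 2], [2, 18]]
trace(H) = 26, det(H) = 140
Eigenvalues: (26 +/- sqrt(116)) / 2 = 18.39, 7.615
Since both eigenvalues > 0, f is convex.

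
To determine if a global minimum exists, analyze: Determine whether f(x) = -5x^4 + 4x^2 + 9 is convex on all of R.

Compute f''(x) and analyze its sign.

f(x) = -5x^4 + 4x^2 + 9
f'(x) = -20x^3 + 8x
f''(x) = -60x^2 + 8
f''(x) = -60x^2 + 8 -> -inf as |x| -> inf
Therefore, f is not globally convex on R.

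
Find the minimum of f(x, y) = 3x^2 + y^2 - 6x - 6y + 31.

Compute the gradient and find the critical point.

f(x,y) = 3x^2 + y^2 - 6x - 6y + 31
df/dx = 6x + (-6) = 0  =>  x = 1
df/dy = 2y + (-6) = 0  =>  y = 3
f(1, 3) = 3*(1)^2 + 1*(3)^2 + -6*(1) + -6*(3) + 31 = 19
Hessian is diagonal with entries 6, 2 > 0, so this is a minimum.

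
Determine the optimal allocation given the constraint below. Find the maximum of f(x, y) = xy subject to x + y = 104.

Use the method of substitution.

Substitute y = 104 - x into f(x,y) = xy:
g(x) = x(104 - x) = 104x - x^2
g'(x) = 104 - 2x = 0  =>  x = 52
y = 104 - 52 = 52
Maximum value = 52 * 52 = 2704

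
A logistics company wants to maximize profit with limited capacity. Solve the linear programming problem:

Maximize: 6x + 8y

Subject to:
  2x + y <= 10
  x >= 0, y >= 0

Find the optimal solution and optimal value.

The feasible region has vertices at [(0, 0), (5, 0), (0, 10)].
Checking objective 6x + 8y at each vertex:
  (0, 0): 6*0 + 8*0 = 0
  (5, 0): 6*5 + 8*0 = 30
  (0, 10): 6*0 + 8*10 = 80
Maximum is 80 at (0, 10).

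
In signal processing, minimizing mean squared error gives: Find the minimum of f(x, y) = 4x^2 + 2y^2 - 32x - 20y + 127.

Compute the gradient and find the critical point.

f(x,y) = 4x^2 + 2y^2 - 32x - 20y + 127
df/dx = 8x + (-32) = 0  =>  x = 4
df/dy = 4y + (-20) = 0  =>  y = 5
f(4, 5) = 4*(4)^2 + 2*(5)^2 + -32*(4) + -20*(5) + 127 = 13
Hessian is diagonal with entries 8, 4 > 0, so this is a minimum.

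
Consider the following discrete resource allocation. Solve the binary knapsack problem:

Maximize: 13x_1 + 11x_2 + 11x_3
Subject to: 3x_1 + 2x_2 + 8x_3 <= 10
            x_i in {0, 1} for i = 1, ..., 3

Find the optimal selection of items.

Items: item 1 (v=13, w=3), item 2 (v=11, w=2), item 3 (v=11, w=8)
Capacity: 10
Checking all 8 subsets (w = total weight, v = total value):
  {}: w = 0, v = 0
  {1}: w = 3, v = 13
  {2}: w = 2, v = 11
  {3}: w = 8, v = 11
  {1, 2}: w = 5, v = 24
  {1, 3}: w = 11 > 10, infeasible
  {2, 3}: w = 10, v = 22
  {1, 2, 3}: w = 13 > 10, infeasible
Best feasible subset: items [1, 2]
Total weight: 5 <= 10, total value: 24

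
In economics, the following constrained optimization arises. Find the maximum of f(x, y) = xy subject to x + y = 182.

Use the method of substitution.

Substitute y = 182 - x into f(x,y) = xy:
g(x) = x(182 - x) = 182x - x^2
g'(x) = 182 - 2x = 0  =>  x = 91
y = 182 - 91 = 91
Maximum value = 91 * 91 = 8281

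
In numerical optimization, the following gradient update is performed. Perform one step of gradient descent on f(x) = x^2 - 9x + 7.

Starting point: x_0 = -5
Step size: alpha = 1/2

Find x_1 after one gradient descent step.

f(x) = x^2 - 9x + 7
f'(x) = 2x - 9
f'(-5) = 2*-5 + (-9) = -19
x_1 = x_0 - alpha * f'(x_0) = -5 - 1/2 * -19 = 9/2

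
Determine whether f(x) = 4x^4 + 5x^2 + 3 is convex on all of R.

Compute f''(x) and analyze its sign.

f(x) = 4x^4 + 5x^2 + 3
f'(x) = 16x^3 + 10x
f''(x) = 48x^2 + 10
f''(x) = 48x^2 + 10 >= 10 > 0 for all x
Therefore, f is convex on R.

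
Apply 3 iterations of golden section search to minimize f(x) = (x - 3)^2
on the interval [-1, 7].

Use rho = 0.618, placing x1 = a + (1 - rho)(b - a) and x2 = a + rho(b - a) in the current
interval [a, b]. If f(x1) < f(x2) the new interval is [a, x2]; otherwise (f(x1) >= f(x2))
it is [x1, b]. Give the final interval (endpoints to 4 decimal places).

Golden section search for min of f(x) = (x - 3)^2 on [-1, 7].
Each step: x1 = a + (1 - rho)(b - a), x2 = a + rho(b - a); if f(x1) < f(x2) keep [a, x2], otherwise keep [x1, b].
Step 1: [-1.0000, 7.0000], x1=2.0560 (f=0.8911), x2=3.9440 (f=0.8911); f(x1) = f(x2) (tie, not '<') => keep [2.0560, 7.0000]
Step 2: [2.0560, 7.0000], x1=3.9446 (f=0.8923), x2=5.1114 (f=4.4580); f(x1) < f(x2) => keep [2.0560, 5.1114]
Step 3: [2.0560, 5.1114], x1=3.2232 (f=0.0498), x2=3.9442 (f=0.8916); f(x1) < f(x2) => keep [2.0560, 3.9442]
Final interval: [2.0560, 3.9442]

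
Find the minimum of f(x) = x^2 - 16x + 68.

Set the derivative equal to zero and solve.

f(x) = x^2 - 16x + 68
f'(x) = 2x + (-16) = 0
x = 16/2 = 8
f(8) = 4
Since f''(x) = 2 > 0, this is a minimum.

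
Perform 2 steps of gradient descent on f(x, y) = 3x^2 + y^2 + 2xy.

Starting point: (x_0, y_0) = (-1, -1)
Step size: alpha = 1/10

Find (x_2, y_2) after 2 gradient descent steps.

f(x,y) = 3x^2 + y^2 + 2xy
grad_x = 6x + 2y, grad_y = 2y + 2x
Step 1: grad = (-8, -4), (-1/5, -3/5)
Step 2: grad = (-12/5, -8/5), (1/25, -11/25)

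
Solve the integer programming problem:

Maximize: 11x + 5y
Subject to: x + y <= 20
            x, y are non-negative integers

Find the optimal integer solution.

Objective: 11x + 5y, constraint: x + y <= 20
Coefficient of x is 11 >= coefficient of y is 5, so allocate the entire budget to x.
Optimal: x = 20, y = 0, value = 220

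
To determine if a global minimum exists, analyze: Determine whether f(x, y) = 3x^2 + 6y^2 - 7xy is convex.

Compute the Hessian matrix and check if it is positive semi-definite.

f(x,y) = 3x^2 + 6y^2 - 7xy
Hessian H = [[6, -7], [-7, 12]]
trace(H) = 18, det(H) = 23
Eigenvalues: (18 +/- sqrt(232)) / 2 = 16.62, 1.384
Since both eigenvalues > 0, f is convex.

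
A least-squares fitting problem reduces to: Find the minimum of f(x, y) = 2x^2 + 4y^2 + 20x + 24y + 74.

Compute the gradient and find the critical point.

f(x,y) = 2x^2 + 4y^2 + 20x + 24y + 74
df/dx = 4x + (20) = 0  =>  x = -5
df/dy = 8y + (24) = 0  =>  y = -3
f(-5, -3) = 2*(-5)^2 + 4*(-3)^2 + 20*(-5) + 24*(-3) + 74 = -12
Hessian is diagonal with entries 4, 8 > 0, so this is a minimum.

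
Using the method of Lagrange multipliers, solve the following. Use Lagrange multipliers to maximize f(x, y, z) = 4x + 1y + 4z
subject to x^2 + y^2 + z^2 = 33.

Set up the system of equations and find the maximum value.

Lagrange conditions: 4 = 2*lambda*x, 1 = 2*lambda*y, 4 = 2*lambda*z
So x:4 = y:1 = z:4, i.e. x = 4t, y = 1t, z = 4t
Constraint: t^2*(4^2 + 1^2 + 4^2) = 33
  t^2 * 33 = 33  =>  t = sqrt(1)
Maximum = 4*4t + 1*1t + 4*4t = 33*sqrt(1) = 33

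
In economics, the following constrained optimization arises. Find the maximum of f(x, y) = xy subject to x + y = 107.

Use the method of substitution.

Substitute y = 107 - x into f(x,y) = xy:
g(x) = x(107 - x) = 107x - x^2
g'(x) = 107 - 2x = 0  =>  x = 107/2
y = 107 - 107/2 = 107/2
Maximum value = (107/2) * (107/2) = 11449/4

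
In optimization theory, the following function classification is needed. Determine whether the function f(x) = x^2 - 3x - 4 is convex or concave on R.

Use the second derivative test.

f(x) = x^2 - 3x - 4
f'(x) = 2x - 3
f''(x) = 2
Since f''(x) = 2 > 0 for all x, f is convex on R.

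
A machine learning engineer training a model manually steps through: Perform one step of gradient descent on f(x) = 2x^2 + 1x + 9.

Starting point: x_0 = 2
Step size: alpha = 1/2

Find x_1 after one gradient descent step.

f(x) = 2x^2 + 1x + 9
f'(x) = 4x + 1
f'(2) = 4*2 + (1) = 9
x_1 = x_0 - alpha * f'(x_0) = 2 - 1/2 * 9 = -5/2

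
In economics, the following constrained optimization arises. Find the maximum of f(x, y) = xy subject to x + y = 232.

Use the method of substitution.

Substitute y = 232 - x into f(x,y) = xy:
g(x) = x(232 - x) = 232x - x^2
g'(x) = 232 - 2x = 0  =>  x = 116
y = 232 - 116 = 116
Maximum value = 116 * 116 = 13456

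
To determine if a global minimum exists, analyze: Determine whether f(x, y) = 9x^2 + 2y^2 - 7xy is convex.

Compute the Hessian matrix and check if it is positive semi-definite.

f(x,y) = 9x^2 + 2y^2 - 7xy
Hessian H = [[18, -7], [-7, 4]]
trace(H) = 22, det(H) = 23
Eigenvalues: (22 +/- sqrt(392)) / 2 = 20.9, 1.101
Since both eigenvalues > 0, f is convex.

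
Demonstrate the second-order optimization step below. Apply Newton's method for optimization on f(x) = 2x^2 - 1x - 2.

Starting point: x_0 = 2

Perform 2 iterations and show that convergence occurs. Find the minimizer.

f(x) = 2x^2 - 1x - 2, f'(x) = 4x + (-1), f''(x) = 4
Step 1: f'(2) = 7, x_1 = 2 - 7/4 = 1/4
Step 2: f'(1/4) = 0, x_2 = 1/4 (converged)
Newton's method converges in 1 step for quadratics.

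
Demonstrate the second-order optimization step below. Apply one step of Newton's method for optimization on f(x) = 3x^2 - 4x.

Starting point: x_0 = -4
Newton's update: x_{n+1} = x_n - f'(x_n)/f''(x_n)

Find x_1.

f(x) = 3x^2 - 4x
f'(x) = 6x + (-4), f''(x) = 6
Newton step: x_1 = x_0 - f'(x_0)/f''(x_0)
f'(-4) = -28
x_1 = -4 - -28/6 = 2/3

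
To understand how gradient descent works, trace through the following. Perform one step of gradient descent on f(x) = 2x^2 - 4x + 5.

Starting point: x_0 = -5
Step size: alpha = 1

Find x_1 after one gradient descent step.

f(x) = 2x^2 - 4x + 5
f'(x) = 4x - 4
f'(-5) = 4*-5 + (-4) = -24
x_1 = x_0 - alpha * f'(x_0) = -5 - 1 * -24 = 19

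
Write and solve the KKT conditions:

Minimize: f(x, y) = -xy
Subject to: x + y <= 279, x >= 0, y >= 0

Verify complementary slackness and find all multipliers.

Problem: min -xy s.t. x + y <= 279 (multiplier lambda), x >= 0 (mu_x), y >= 0 (mu_y)
KKT stationarity: -y + lambda - mu_x = 0, -x + lambda - mu_y = 0, with lambda, mu_x, mu_y >= 0
Complementary slackness: lambda*(x + y - 279) = 0, mu_x*x = 0, mu_y*y = 0
If lambda = 0: y = -mu_x <= 0 and x = -mu_y <= 0 force x = y = 0 with f = 0; but x = y = 279/2 is feasible with f = -77841/4 < 0, so this is not the minimum. Hence lambda > 0 and x + y = 279.
Try x > 0, y > 0 (so mu_x = mu_y = 0): y = lambda, x = lambda => x = y = lambda
x + y = 279 => 2*lambda = 279 => lambda = 279/2
x* = y* = 279/2 > 0, consistent with mu_x = mu_y = 0.
(Any feasible point with x = 0 or y = 0 has f = 0 > -77841/4, so the minimum is not on those boundaries.)
min(-xy) = -77841/4 (i.e. max xy = 77841/4)
Multipliers: lambda = 279/2, mu_x = 0, mu_y = 0
Complementary slackness: lambda*(x + y - 279) = 279/2*(279/2 + 279/2 - 279) = 0, mu_x*x = 0*279/2 = 0, mu_y*y = 0*279/2 = 0. Satisfied.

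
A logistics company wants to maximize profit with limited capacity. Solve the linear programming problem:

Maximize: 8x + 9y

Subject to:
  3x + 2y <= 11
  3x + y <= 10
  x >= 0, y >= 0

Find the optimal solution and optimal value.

Feasible vertices: (0, 0), (0, 11/2), (3, 1), (10/3, 0)
Objective 8x + 9y at each:
  (0, 0): 0
  (0, 11/2): 99/2
  (3, 1): 33
  (10/3, 0): 80/3
Maximum is 99/2 at (0, 11/2).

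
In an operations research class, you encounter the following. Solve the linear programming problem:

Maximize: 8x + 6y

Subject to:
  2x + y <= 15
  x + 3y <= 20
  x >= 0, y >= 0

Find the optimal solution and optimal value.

Feasible vertices: (0, 0), (0, 20/3), (5, 5), (15/2, 0)
Objective 8x + 6y at each:
  (0, 0): 0
  (0, 20/3): 40
  (5, 5): 70
  (15/2, 0): 60
Maximum is 70 at (5, 5).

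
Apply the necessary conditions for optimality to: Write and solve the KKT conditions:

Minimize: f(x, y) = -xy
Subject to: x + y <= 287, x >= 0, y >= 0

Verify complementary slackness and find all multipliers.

Problem: min -xy s.t. x + y <= 287 (multiplier lambda), x >= 0 (mu_x), y >= 0 (mu_y)
KKT stationarity: -y + lambda - mu_x = 0, -x + lambda - mu_y = 0, with lambda, mu_x, mu_y >= 0
Complementary slackness: lambda*(x + y - 287) = 0, mu_x*x = 0, mu_y*y = 0
If lambda = 0: y = -mu_x <= 0 and x = -mu_y <= 0 force x = y = 0 with f = 0; but x = y = 287/2 is feasible with f = -82369/4 < 0, so this is not the minimum. Hence lambda > 0 and x + y = 287.
Try x > 0, y > 0 (so mu_x = mu_y = 0): y = lambda, x = lambda => x = y = lambda
x + y = 287 => 2*lambda = 287 => lambda = 287/2
x* = y* = 287/2 > 0, consistent with mu_x = mu_y = 0.
(Any feasible point with x = 0 or y = 0 has f = 0 > -82369/4, so the minimum is not on those boundaries.)
min(-xy) = -82369/4 (i.e. max xy = 82369/4)
Multipliers: lambda = 287/2, mu_x = 0, mu_y = 0
Complementary slackness: lambda*(x + y - 287) = 287/2*(287/2 + 287/2 - 287) = 0, mu_x*x = 0*287/2 = 0, mu_y*y = 0*287/2 = 0. Satisfied.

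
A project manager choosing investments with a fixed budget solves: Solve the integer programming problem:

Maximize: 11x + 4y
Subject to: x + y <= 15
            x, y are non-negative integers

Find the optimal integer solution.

Objective: 11x + 4y, constraint: x + y <= 15
Coefficient of x is 11 >= coefficient of y is 4, so allocate the entire budget to x.
Optimal: x = 15, y = 0, value = 165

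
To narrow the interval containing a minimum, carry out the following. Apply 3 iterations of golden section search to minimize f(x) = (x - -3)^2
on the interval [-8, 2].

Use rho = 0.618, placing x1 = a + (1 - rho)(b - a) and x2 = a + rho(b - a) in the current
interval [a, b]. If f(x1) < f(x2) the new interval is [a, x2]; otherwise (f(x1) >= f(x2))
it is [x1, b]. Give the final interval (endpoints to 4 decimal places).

Golden section search for min of f(x) = (x - -3)^2 on [-8, 2].
Each step: x1 = a + (1 - rho)(b - a), x2 = a + rho(b - a); if f(x1) < f(x2) keep [a, x2], otherwise keep [x1, b].
Step 1: [-8.0000, 2.0000], x1=-4.1800 (f=1.3924), x2=-1.8200 (f=1.3924); f(x1) = f(x2) (tie, not '<') => keep [-4.1800, 2.0000]
Step 2: [-4.1800, 2.0000], x1=-1.8192 (f=1.3942), x2=-0.3608 (f=6.9656); f(x1) < f(x2) => keep [-4.1800, -0.3608]
Step 3: [-4.1800, -0.3608], x1=-2.7211 (f=0.0778), x2=-1.8197 (f=1.3931); f(x1) < f(x2) => keep [-4.1800, -1.8197]
Final interval: [-4.1800, -1.8197]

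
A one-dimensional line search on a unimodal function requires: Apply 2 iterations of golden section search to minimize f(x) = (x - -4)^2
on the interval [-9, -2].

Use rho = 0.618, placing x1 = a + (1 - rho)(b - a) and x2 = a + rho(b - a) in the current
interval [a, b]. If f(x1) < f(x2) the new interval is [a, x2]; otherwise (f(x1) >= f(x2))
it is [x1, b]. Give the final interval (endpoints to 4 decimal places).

Golden section search for min of f(x) = (x - -4)^2 on [-9, -2].
Each step: x1 = a + (1 - rho)(b - a), x2 = a + rho(b - a); if f(x1) < f(x2) keep [a, x2], otherwise keep [x1, b].
Step 1: [-9.0000, -2.0000], x1=-6.3260 (f=5.4103), x2=-4.6740 (f=0.4543); f(x1) > f(x2) => keep [-6.3260, -2.0000]
Step 2: [-6.3260, -2.0000], x1=-4.6735 (f=0.4536), x2=-3.6525 (f=0.1207); f(x1) > f(x2) => keep [-4.6735, -2.0000]
Final interval: [-4.6735, -2.0000]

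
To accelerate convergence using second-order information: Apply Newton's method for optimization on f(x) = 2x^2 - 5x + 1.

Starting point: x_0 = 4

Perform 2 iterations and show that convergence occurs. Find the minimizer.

f(x) = 2x^2 - 5x + 1, f'(x) = 4x + (-5), f''(x) = 4
Step 1: f'(4) = 11, x_1 = 4 - 11/4 = 5/4
Step 2: f'(5/4) = 0, x_2 = 5/4 (converged)
Newton's method converges in 1 step for quadratics.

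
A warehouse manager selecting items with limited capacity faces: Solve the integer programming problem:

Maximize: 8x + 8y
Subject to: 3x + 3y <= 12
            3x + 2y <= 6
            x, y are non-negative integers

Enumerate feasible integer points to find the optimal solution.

Constraint 1: 3x + 3y <= 12
Constraint 2: 3x + 2y <= 6
Feasible x range (need y >= 0): 0 <= x <= min(12/3, 6/3) => x in {0, ..., 2}.
Enumerate feasible integer points row by row (the coefficient of y is 8 > 0, so for each x the largest feasible y gives the best value):
  x = 0: y <= min((12 - 3*0)/3, (6 - 3*0)/2) => y in {0, ..., 3}; best 8*0 + 8*3 = 24
  x = 1: y <= min((12 - 3*1)/3, (6 - 3*1)/2) => y in {0, ..., 1}; best 8*1 + 8*1 = 16
  x = 2: y <= min((12 - 3*2)/3, (6 - 3*2)/2) => y in {0}; best 8*2 + 8*0 = 16
The maximum 8x + 8y = 24 is achieved at x = 0, y = 3.
Check: 3*0 + 3*3 = 9 <= 12 and 3*0 + 2*3 = 6 <= 6.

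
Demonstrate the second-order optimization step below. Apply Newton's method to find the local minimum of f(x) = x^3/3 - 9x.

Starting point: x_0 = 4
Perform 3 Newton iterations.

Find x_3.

f(x) = x^3/3 - 9x
f'(x) = x^2 - 9, f''(x) = 2x
Newton update: x_{n+1} = x_n - (x_n^2 - 9)/(2*x_n)
Step 1: x_0 = 4, f'=7, f''=8, x_1 = 25/8
Step 2: x_1 = 25/8, f'=49/64, f''=25/4, x_2 = 1201/400
Step 3: x_2 = 1201/400, f'=2401/160000, f''=1201/200, x_3 = 2882401/960800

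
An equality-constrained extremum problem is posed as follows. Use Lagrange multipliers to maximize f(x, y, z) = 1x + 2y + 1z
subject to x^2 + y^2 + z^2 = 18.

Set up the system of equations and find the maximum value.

Lagrange conditions: 1 = 2*lambda*x, 2 = 2*lambda*y, 1 = 2*lambda*z
So x:1 = y:2 = z:1, i.e. x = 1t, y = 2t, z = 1t
Constraint: t^2*(1^2 + 2^2 + 1^2) = 18
  t^2 * 6 = 18  =>  t = sqrt(3)
Maximum = 1*1t + 2*2t + 1*1t = 6*sqrt(3) = sqrt(108)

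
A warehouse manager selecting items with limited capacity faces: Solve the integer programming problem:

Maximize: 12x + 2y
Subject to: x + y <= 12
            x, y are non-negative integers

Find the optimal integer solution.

Objective: 12x + 2y, constraint: x + y <= 12
Coefficient of x is 12 >= coefficient of y is 2, so allocate the entire budget to x.
Optimal: x = 12, y = 0, value = 144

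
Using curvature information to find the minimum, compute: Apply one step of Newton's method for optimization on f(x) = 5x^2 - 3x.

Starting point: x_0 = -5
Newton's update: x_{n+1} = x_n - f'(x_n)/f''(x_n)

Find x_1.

f(x) = 5x^2 - 3x
f'(x) = 10x + (-3), f''(x) = 10
Newton step: x_1 = x_0 - f'(x_0)/f''(x_0)
f'(-5) = -53
x_1 = -5 - -53/10 = 3/10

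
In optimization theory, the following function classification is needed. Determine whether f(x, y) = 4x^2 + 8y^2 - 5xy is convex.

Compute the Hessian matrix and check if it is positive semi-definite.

f(x,y) = 4x^2 + 8y^2 - 5xy
Hessian H = [[8, -5], [-5, 16]]
trace(H) = 24, det(H) = 103
Eigenvalues: (24 +/- sqrt(164)) / 2 = 18.4, 5.597
Since both eigenvalues > 0, f is convex.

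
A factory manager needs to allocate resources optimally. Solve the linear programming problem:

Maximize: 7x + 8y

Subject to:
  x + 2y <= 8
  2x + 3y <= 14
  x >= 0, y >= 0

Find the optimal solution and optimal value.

Feasible vertices: (0, 0), (0, 4), (4, 2), (7, 0)
Objective 7x + 8y at each:
  (0, 0): 0
  (0, 4): 32
  (4, 2): 44
  (7, 0): 49
Maximum is 49 at (7, 0).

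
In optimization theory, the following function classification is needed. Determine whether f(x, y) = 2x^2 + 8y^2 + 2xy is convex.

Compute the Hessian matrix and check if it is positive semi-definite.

f(x,y) = 2x^2 + 8y^2 + 2xy
Hessian H = [[4, 2], [2, 16]]
trace(H) = 20, det(H) = 60
Eigenvalues: (20 +/- sqrt(160)) / 2 = 16.32, 3.675
Since both eigenvalues > 0, f is convex.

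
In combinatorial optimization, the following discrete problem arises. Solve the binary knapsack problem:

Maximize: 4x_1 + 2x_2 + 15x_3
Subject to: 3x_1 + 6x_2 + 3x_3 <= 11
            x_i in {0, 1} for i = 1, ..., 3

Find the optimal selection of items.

Items: item 1 (v=4, w=3), item 2 (v=2, w=6), item 3 (v=15, w=3)
Capacity: 11
Checking all 8 subsets (w = total weight, v = total value):
  {}: w = 0, v = 0
  {1}: w = 3, v = 4
  {2}: w = 6, v = 2
  {3}: w = 3, v = 15
  {1, 2}: w = 9, v = 6
  {1, 3}: w = 6, v = 19
  {2, 3}: w = 9, v = 17
  {1, 2, 3}: w = 12 > 11, infeasible
Best feasible subset: items [1, 3]
Total weight: 6 <= 11, total value: 19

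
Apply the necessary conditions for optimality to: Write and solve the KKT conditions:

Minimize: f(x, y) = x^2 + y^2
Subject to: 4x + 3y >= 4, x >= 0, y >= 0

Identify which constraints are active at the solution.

KKT conditions for min x^2 + y^2 s.t. 4x + 3y >= 4, x >= 0, y >= 0:
Stationarity: 2x = mu*4 + mu_x, 2y = mu*3 + mu_y, with mu, mu_x, mu_y >= 0
Complementary slackness: mu*(4x + 3y - 4) = 0, mu_x*x = 0, mu_y*y = 0
(0, 0) is infeasible (4*0 + 3*0 < 4), so if mu = 0 stationarity would force x = mu_x/2 >= 0, y = mu_y/2 >= 0 with mu_x*x = mu_y*y = 0, i.e. x = y = 0: contradiction. Hence mu > 0 and 4x + 3y = 4 is active.
Try x > 0, y > 0 (so mu_x = mu_y = 0): x = 4*mu/2, y = 3*mu/2
Substitute: 4*(4*mu/2) + 3*(3*mu/2) = 4
  mu*25/2 = 4 => mu = 8/25
x* = 16/25 > 0, y* = 12/25 > 0, consistent with mu_x = mu_y = 0.
f is convex and the constraints are linear, so this KKT point is the global minimum.
f* = 16/25
Active constraints: 4x + 3y >= 4 (holds with equality, mu = 8/25 > 0); x >= 0 and y >= 0 are inactive (mu_x = mu_y = 0).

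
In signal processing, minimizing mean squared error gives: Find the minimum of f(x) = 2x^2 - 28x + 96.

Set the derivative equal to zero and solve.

f(x) = 2x^2 - 28x + 96
f'(x) = 4x + (-28) = 0
x = 28/4 = 7
f(7) = -2
Since f''(x) = 4 > 0, this is a minimum.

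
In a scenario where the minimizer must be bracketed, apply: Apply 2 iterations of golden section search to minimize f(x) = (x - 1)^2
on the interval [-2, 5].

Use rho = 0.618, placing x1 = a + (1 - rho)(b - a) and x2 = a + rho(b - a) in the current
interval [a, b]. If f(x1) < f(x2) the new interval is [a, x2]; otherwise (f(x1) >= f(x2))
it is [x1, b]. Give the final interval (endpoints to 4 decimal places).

Golden section search for min of f(x) = (x - 1)^2 on [-2, 5].
Each step: x1 = a + (1 - rho)(b - a), x2 = a + rho(b - a); if f(x1) < f(x2) keep [a, x2], otherwise keep [x1, b].
Step 1: [-2.0000, 5.0000], x1=0.6740 (f=0.1063), x2=2.3260 (f=1.7583); f(x1) < f(x2) => keep [-2.0000, 2.3260]
Step 2: [-2.0000, 2.3260], x1=-0.3475 (f=1.8157), x2=0.6735 (f=0.1066); f(x1) > f(x2) => keep [-0.3475, 2.3260]
Final interval: [-0.3475, 2.3260]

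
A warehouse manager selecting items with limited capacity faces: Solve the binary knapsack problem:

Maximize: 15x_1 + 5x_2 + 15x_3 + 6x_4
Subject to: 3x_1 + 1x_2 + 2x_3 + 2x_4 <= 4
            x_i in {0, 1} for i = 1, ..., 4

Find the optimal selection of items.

Items: item 1 (v=15, w=3), item 2 (v=5, w=1), item 3 (v=15, w=2), item 4 (v=6, w=2)
Capacity: 4
Checking all 16 subsets (w = total weight, v = total value):
  {}: w = 0, v = 0
  {1}: w = 3, v = 15
  {2}: w = 1, v = 5
  {3}: w = 2, v = 15
  {4}: w = 2, v = 6
  {1, 2}: w = 4, v = 20
  {1, 3}: w = 5 > 4, infeasible
  {1, 4}: w = 5 > 4, infeasible
  {2, 3}: w = 3, v = 20
  {2, 4}: w = 3, v = 11
  {3, 4}: w = 4, v = 21
  {1, 2, 3}: w = 6 > 4, infeasible
  {1, 2, 4}: w = 6 > 4, infeasible
  {1, 3, 4}: w = 7 > 4, infeasible
  {2, 3, 4}: w = 5 > 4, infeasible
  {1, 2, 3, 4}: w = 8 > 4, infeasible
Best feasible subset: items [3, 4]
Total weight: 4 <= 4, total value: 21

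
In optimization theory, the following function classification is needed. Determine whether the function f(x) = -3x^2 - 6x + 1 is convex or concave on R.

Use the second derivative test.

f(x) = -3x^2 - 6x + 1
f'(x) = -6x - 6
f''(x) = -6
Since f''(x) = -6 < 0 for all x, f is concave on R.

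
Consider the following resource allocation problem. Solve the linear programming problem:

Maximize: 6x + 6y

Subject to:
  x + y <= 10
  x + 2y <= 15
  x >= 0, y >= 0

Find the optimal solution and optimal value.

Feasible vertices: (0, 0), (0, 15/2), (5, 5), (10, 0)
Objective 6x + 6y at each:
  (0, 0): 0
  (0, 15/2): 45
  (5, 5): 60
  (10, 0): 60
Maximum is 60 at (5, 5).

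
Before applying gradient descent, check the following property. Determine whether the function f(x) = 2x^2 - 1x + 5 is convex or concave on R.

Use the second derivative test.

f(x) = 2x^2 - 1x + 5
f'(x) = 4x - 1
f''(x) = 4
Since f''(x) = 4 > 0 for all x, f is convex on R.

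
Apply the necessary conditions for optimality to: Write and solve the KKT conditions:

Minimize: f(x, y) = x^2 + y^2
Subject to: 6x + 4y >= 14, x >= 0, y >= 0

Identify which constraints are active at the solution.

KKT conditions for min x^2 + y^2 s.t. 6x + 4y >= 14, x >= 0, y >= 0:
Stationarity: 2x = mu*6 + mu_x, 2y = mu*4 + mu_y, with mu, mu_x, mu_y >= 0
Complementary slackness: mu*(6x + 4y - 14) = 0, mu_x*x = 0, mu_y*y = 0
(0, 0) is infeasible (6*0 + 4*0 < 14), so if mu = 0 stationarity would force x = mu_x/2 >= 0, y = mu_y/2 >= 0 with mu_x*x = mu_y*y = 0, i.e. x = y = 0: contradiction. Hence mu > 0 and 6x + 4y = 14 is active.
Try x > 0, y > 0 (so mu_x = mu_y = 0): x = 6*mu/2, y = 4*mu/2
Substitute: 6*(6*mu/2) + 4*(4*mu/2) = 14
  mu*52/2 = 14 => mu = 7/13
x* = 21/13 > 0, y* = 14/13 > 0, consistent with mu_x = mu_y = 0.
f is convex and the constraints are linear, so this KKT point is the global minimum.
f* = 49/13
Active constraints: 6x + 4y >= 14 (holds with equality, mu = 7/13 > 0); x >= 0 and y >= 0 are inactive (mu_x = mu_y = 0).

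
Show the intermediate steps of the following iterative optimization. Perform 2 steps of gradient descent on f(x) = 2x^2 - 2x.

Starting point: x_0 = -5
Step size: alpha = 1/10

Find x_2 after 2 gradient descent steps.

f(x) = 2x^2 - 2x, f'(x) = 4x + (-2)
Step 1: f'(-5) = -22, x_1 = -5 - 1/10 * -22 = -14/5
Step 2: f'(-14/5) = -66/5, x_2 = -14/5 - 1/10 * -66/5 = -37/25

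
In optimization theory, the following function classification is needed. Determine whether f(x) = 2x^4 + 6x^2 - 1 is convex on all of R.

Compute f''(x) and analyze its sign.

f(x) = 2x^4 + 6x^2 - 1
f'(x) = 8x^3 + 12x
f''(x) = 24x^2 + 12
f''(x) = 24x^2 + 12 >= 12 > 0 for all x
Therefore, f is convex on R.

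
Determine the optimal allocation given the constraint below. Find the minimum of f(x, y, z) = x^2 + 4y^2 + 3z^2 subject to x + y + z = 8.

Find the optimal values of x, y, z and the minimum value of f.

Using Lagrange multipliers on f = x^2 + 4y^2 + 3z^2 with constraint x + y + z = 8:
Conditions: 2*1*x = lambda, 2*4*y = lambda, 2*3*z = lambda
So x = lambda/2, y = lambda/8, z = lambda/6
Substituting into constraint: lambda * (19/24) = 8
lambda = 192/19
x = 96/19, y = 24/19, z = 32/19
Minimum value = 768/19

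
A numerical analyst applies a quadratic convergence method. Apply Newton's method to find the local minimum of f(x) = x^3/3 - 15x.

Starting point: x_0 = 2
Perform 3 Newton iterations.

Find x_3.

f(x) = x^3/3 - 15x
f'(x) = x^2 - 15, f''(x) = 2x
Newton update: x_{n+1} = x_n - (x_n^2 - 15)/(2*x_n)
Step 1: x_0 = 2, f'=-11, f''=4, x_1 = 19/4
Step 2: x_1 = 19/4, f'=121/16, f''=19/2, x_2 = 601/152
Step 3: x_2 = 601/152, f'=14641/23104, f''=601/76, x_3 = 707761/182704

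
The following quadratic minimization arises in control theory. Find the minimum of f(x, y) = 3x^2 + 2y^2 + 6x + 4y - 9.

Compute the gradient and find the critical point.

f(x,y) = 3x^2 + 2y^2 + 6x + 4y - 9
df/dx = 6x + (6) = 0  =>  x = -1
df/dy = 4y + (4) = 0  =>  y = -1
f(-1, -1) = 3*(-1)^2 + 2*(-1)^2 + 6*(-1) + 4*(-1) + -9 = -14
Hessian is diagonal with entries 6, 4 > 0, so this is a minimum.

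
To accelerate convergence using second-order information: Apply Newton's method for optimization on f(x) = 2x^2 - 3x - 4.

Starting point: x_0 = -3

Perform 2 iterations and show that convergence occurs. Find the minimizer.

f(x) = 2x^2 - 3x - 4, f'(x) = 4x + (-3), f''(x) = 4
Step 1: f'(-3) = -15, x_1 = -3 - -15/4 = 3/4
Step 2: f'(3/4) = 0, x_2 = 3/4 (converged)
Newton's method converges in 1 step for quadratics.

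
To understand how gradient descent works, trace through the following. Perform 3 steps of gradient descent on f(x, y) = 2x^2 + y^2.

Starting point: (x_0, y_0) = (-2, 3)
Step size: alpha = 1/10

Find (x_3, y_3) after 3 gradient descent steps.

f(x,y) = 2x^2 + y^2
grad_x = 4x + 0y, grad_y = 2y + 0x
Step 1: grad = (-8, 6), (-6/5, 12/5)
Step 2: grad = (-24/5, 24/5), (-18/25, 48/25)
Step 3: grad = (-72/25, 96/25), (-54/125, 192/125)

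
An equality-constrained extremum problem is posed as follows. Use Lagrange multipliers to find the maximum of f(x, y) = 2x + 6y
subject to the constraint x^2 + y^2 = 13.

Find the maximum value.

Set up Lagrange conditions: grad f = lambda * grad g
  2 = 2*lambda*x
  6 = 2*lambda*y
From these: x/y = 2/6, so x = 2t, y = 6t for some t.
Substitute into constraint: (2t)^2 + (6t)^2 = 13
  t^2 * 40 = 13
  t = sqrt(13/40)
Maximum = 2*x + 6*y = (2^2 + 6^2)*t = 40 * sqrt(13/40) = sqrt(520)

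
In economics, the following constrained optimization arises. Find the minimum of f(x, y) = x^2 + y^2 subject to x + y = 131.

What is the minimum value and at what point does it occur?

Substitute y = 131 - x into f(x,y) = x^2 + y^2:
g(x) = x^2 + (131 - x)^2 = 2x^2 - 262x + 17161
g'(x) = 4x - 262 = 0  =>  x = 131/2
y = 131 - 131/2 = 131/2
Minimum value = (131/2)^2 + (131/2)^2 = 17161/2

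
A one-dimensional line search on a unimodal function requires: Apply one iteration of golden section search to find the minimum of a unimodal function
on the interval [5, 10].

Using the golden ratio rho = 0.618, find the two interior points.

Golden section search on [5, 10].
Golden ratio rho = 0.618 (approx).
Interior points:
  x_1 = 5 + (1-0.618)*5 = 6.9100
  x_2 = 5 + 0.618*5 = 8.0900
Compare f(x_1) and f(x_2) to determine which subinterval to keep.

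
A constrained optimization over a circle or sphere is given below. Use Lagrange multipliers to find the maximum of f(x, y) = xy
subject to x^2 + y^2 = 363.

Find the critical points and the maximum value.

Lagrange conditions: y = 2*lambda*x and x = 2*lambda*y
If x = 0 then y = 0, violating the constraint, so x, y != 0.
Dividing: y/x = x/y => x^2 = y^2 => y = x or y = -x
Constraint: 2x^2 = 363 => x^2 = 363/2 => x = +/-sqrt(363/2)
Critical points: (sqrt(363/2), sqrt(363/2)), (-sqrt(363/2), -sqrt(363/2)), (sqrt(363/2), -sqrt(363/2)), (-sqrt(363/2), sqrt(363/2))
  y = x:  xy = x^2 = 363/2  at (sqrt(363/2), sqrt(363/2)) and (-sqrt(363/2), -sqrt(363/2))
  y = -x: xy = -x^2 = -363/2 at (sqrt(363/2), -sqrt(363/2)) and (-sqrt(363/2), sqrt(363/2))
Maximum xy = 363/2 at (sqrt(363/2), sqrt(363/2)) and (-sqrt(363/2), -sqrt(363/2))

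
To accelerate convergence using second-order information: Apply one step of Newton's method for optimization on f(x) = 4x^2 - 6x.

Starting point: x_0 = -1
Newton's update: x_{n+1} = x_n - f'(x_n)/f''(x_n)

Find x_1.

f(x) = 4x^2 - 6x
f'(x) = 8x + (-6), f''(x) = 8
Newton step: x_1 = x_0 - f'(x_0)/f''(x_0)
f'(-1) = -14
x_1 = -1 - -14/8 = 3/4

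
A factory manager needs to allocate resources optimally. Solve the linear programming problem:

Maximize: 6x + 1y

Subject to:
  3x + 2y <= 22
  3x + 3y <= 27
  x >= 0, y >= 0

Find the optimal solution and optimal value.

Feasible vertices: (0, 0), (0, 9), (4, 5), (22/3, 0)
Objective 6x + 1y at each:
  (0, 0): 0
  (0, 9): 9
  (4, 5): 29
  (22/3, 0): 44
Maximum is 44 at (22/3, 0).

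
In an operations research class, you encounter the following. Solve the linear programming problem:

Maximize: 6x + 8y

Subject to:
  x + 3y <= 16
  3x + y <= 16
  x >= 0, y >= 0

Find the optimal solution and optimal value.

Feasible vertices: (0, 0), (0, 16/3), (4, 4), (16/3, 0)
Objective 6x + 8y at each:
  (0, 0): 0
  (0, 16/3): 128/3
  (4, 4): 56
  (16/3, 0): 32
Maximum is 56 at (4, 4).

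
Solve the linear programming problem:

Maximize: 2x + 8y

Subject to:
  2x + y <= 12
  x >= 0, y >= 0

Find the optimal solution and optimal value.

The feasible region has vertices at [(0, 0), (6, 0), (0, 12)].
Checking objective 2x + 8y at each vertex:
  (0, 0): 2*0 + 8*0 = 0
  (6, 0): 2*6 + 8*0 = 12
  (0, 12): 2*0 + 8*12 = 96
Maximum is 96 at (0, 12).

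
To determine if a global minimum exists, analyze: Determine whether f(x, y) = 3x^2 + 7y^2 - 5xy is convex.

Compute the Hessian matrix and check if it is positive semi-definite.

f(x,y) = 3x^2 + 7y^2 - 5xy
Hessian H = [[6, -5], [-5, 14]]
trace(H) = 20, det(H) = 59
Eigenvalues: (20 +/- sqrt(164)) / 2 = 16.4, 3.597
Since both eigenvalues > 0, f is convex.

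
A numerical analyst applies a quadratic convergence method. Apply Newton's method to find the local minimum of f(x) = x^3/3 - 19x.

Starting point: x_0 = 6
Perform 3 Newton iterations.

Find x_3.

f(x) = x^3/3 - 19x
f'(x) = x^2 - 19, f''(x) = 2x
Newton update: x_{n+1} = x_n - (x_n^2 - 19)/(2*x_n)
Step 1: x_0 = 6, f'=17, f''=12, x_1 = 55/12
Step 2: x_1 = 55/12, f'=289/144, f''=55/6, x_2 = 5761/1320
Step 3: x_2 = 5761/1320, f'=83521/1742400, f''=5761/660, x_3 = 66294721/15209040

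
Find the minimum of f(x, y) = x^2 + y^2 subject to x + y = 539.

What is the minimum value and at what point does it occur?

Substitute y = 539 - x into f(x,y) = x^2 + y^2:
g(x) = x^2 + (539 - x)^2 = 2x^2 - 1078x + 290521
g'(x) = 4x - 1078 = 0  =>  x = 539/2
y = 539 - 539/2 = 539/2
Minimum value = (539/2)^2 + (539/2)^2 = 290521/2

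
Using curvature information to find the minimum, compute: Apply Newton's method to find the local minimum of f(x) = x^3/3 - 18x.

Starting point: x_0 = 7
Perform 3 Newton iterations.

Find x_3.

f(x) = x^3/3 - 18x
f'(x) = x^2 - 18, f''(x) = 2x
Newton update: x_{n+1} = x_n - (x_n^2 - 18)/(2*x_n)
Step 1: x_0 = 7, f'=31, f''=14, x_1 = 67/14
Step 2: x_1 = 67/14, f'=961/196, f''=67/7, x_2 = 8017/1876
Step 3: x_2 = 8017/1876, f'=923521/3519376, f''=8017/938, x_3 = 127621057/30079784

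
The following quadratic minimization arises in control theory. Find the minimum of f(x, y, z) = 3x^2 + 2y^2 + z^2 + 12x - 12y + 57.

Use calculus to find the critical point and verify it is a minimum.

f(x,y,z) = 3x^2 + 2y^2 + z^2 + 12x - 12y + 57
df/dx = 6x + (12) = 0 => x = -2
df/dy = 4y + (-12) = 0 => y = 3
df/dz = 2z + (0) = 0 => z = 0
f(-2,3,0) = 3*(-2)^2 + 2*(3)^2 + 1*(0)^2 + 12*(-2) + -12*(3) + 57 = 27
Hessian is diagonal with entries 6, 4, 2 > 0, confirmed minimum.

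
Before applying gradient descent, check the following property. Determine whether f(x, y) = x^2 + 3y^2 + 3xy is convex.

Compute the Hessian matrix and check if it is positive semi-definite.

f(x,y) = x^2 + 3y^2 + 3xy
Hessian H = [[2, 3], [3, 6]]
trace(H) = 8, det(H) = 3
Eigenvalues: (8 +/- sqrt(52)) / 2 = 7.606, 0.3944
Since both eigenvalues > 0, f is convex.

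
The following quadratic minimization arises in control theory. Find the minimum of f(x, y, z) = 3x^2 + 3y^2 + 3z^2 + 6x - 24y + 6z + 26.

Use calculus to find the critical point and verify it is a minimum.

f(x,y,z) = 3x^2 + 3y^2 + 3z^2 + 6x - 24y + 6z + 26
df/dx = 6x + (6) = 0 => x = -1
df/dy = 6y + (-24) = 0 => y = 4
df/dz = 6z + (6) = 0 => z = -1
f(-1,4,-1) = 3*(-1)^2 + 3*(4)^2 + 3*(-1)^2 + 6*(-1) + -24*(4) + 6*(-1) + 26 = -28
Hessian is diagonal with entries 6, 6, 6 > 0, confirmed minimum.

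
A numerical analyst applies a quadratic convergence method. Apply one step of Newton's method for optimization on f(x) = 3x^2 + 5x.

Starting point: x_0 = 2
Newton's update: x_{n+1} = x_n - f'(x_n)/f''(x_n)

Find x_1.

f(x) = 3x^2 + 5x
f'(x) = 6x + (5), f''(x) = 6
Newton step: x_1 = x_0 - f'(x_0)/f''(x_0)
f'(2) = 17
x_1 = 2 - 17/6 = -5/6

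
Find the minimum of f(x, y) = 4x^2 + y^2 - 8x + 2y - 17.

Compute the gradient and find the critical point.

f(x,y) = 4x^2 + y^2 - 8x + 2y - 17
df/dx = 8x + (-8) = 0  =>  x = 1
df/dy = 2y + (2) = 0  =>  y = -1
f(1, -1) = 4*(1)^2 + 1*(-1)^2 + -8*(1) + 2*(-1) + -17 = -22
Hessian is diagonal with entries 8, 2 > 0, so this is a minimum.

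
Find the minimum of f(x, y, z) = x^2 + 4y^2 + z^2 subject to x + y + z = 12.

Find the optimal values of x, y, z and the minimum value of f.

Using Lagrange multipliers on f = x^2 + 4y^2 + z^2 with constraint x + y + z = 12:
Conditions: 2*1*x = lambda, 2*4*y = lambda, 2*1*z = lambda
So x = lambda/2, y = lambda/8, z = lambda/2
Substituting into constraint: lambda * (9/8) = 12
lambda = 32/3
x = 16/3, y = 4/3, z = 16/3
Minimum value = 64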